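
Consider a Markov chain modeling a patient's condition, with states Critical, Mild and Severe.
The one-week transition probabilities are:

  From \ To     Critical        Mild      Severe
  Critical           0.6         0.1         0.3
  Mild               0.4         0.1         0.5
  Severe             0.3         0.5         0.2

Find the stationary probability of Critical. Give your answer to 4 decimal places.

Let the stationary distribution be π with π = πP and π_1 + π_2 + π_3 = 1.
π_1 = 0.6·π_1 + 0.4·π_2 + 0.3·π_3
π_2 = 0.1·π_1 + 0.1·π_2 + 0.5·π_3
Solving with the normalization constraint gives π = (0.4608, 0.2255, 0.3137).
So the stationary probability of Critical is 0.4608.

0.4608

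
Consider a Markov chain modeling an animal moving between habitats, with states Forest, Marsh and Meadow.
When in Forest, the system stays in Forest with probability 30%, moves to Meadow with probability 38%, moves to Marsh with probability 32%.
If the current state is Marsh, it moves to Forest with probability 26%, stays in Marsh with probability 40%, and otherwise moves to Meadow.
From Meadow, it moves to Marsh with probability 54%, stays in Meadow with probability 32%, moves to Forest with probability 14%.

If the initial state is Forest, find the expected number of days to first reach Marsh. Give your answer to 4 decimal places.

2.5071

Let t(s) be the expected number of days to first reach Marsh from state s, with t(Marsh) = 0. Conditioning on the first day:
t(Forest) = 1 + 0.3·t(Forest) + 0.38·t(Meadow)
t(Meadow) = 1 + 0.14·t(Forest) + 0.32·t(Meadow)
Solving: t(Forest) = 2.5071, t(Meadow) = 1.9868.
Expected days from Forest to Marsh: 2.5071.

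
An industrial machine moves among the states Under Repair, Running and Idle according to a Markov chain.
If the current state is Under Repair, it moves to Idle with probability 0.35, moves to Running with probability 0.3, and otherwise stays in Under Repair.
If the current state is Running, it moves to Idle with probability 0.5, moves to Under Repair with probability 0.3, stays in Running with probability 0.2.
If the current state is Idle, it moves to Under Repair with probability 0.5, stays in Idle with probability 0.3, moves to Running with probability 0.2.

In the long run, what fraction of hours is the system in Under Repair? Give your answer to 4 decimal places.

Let the stationary distribution be π with π = πP and π_1 + π_2 + π_3 = 1.
π_1 = 0.35·π_1 + 0.3·π_2 + 0.5·π_3
π_2 = 0.3·π_1 + 0.2·π_2 + 0.2·π_3
Solving with the normalization constraint gives π = (0.3932, 0.2393, 0.3675).
So the stationary probability of Under Repair is 0.3932.

0.3932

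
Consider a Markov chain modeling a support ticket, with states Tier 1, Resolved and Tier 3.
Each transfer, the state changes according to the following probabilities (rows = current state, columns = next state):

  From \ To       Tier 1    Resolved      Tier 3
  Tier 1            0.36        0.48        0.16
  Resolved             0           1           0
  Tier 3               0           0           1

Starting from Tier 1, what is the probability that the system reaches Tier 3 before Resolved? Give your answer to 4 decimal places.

Let h(s) be the probability of absorption at Tier 3 starting from transient state s. Then h(Tier 3) = 1 and h(Resolved) = 0. By first-step analysis:
h(Tier 1) = 0.36·h(Tier 1) + 0.48·0 + 0.16·1
Solving: h(Tier 1) = 0.2500.
Starting from Tier 1, the probability is 0.2500.

0.2500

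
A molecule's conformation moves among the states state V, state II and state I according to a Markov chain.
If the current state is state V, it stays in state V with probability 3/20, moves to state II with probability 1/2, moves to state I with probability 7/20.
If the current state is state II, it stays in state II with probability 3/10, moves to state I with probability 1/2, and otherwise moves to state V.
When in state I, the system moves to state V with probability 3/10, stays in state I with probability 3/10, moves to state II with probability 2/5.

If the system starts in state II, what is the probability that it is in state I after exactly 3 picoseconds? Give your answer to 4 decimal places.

0.3900

Propagate the distribution vector 3 picoseconds from state II.
After 0 picoseconds: (0.0000, 1.0000, 0.0000)
After 1 picosecond: (0.2000, 0.3000, 0.5000)
After 2 picoseconds: (0.2400, 0.3900, 0.3700)
After 3 picoseconds: (0.2250, 0.3850, 0.3900)
P(in state I after 3 picoseconds) = 0.3900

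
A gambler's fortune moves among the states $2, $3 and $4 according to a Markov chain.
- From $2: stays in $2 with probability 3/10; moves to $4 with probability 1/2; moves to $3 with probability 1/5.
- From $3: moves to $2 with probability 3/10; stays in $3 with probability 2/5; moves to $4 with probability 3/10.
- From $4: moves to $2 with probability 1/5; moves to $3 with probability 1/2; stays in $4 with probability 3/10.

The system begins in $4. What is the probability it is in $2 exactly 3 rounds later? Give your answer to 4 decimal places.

Propagate the distribution vector 3 rounds from $4.
After 0 rounds: (0.0000, 0.0000, 1.0000)
After 1 round: (0.2000, 0.5000, 0.3000)
After 2 rounds: (0.2700, 0.3900, 0.3400)
After 3 rounds: (0.2660, 0.3800, 0.3540)
P(in $2 after 3 rounds) = 0.2660

0.2660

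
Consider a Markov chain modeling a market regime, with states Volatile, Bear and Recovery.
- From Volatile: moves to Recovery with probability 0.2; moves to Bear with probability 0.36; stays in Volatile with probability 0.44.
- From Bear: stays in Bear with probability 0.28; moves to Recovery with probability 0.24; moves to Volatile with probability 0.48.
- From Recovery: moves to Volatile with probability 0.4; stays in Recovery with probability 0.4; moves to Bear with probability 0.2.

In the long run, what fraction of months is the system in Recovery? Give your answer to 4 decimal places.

0.2647

Let the stationary distribution be π with π = πP and π_1 + π_2 + π_3 = 1.
π_1 = 0.44·π_1 + 0.48·π_2 + 0.4·π_3
π_2 = 0.36·π_1 + 0.28·π_2 + 0.2·π_3
Solving with the normalization constraint gives π = (0.4412, 0.2941, 0.2647).
So the stationary probability of Recovery is 0.2647.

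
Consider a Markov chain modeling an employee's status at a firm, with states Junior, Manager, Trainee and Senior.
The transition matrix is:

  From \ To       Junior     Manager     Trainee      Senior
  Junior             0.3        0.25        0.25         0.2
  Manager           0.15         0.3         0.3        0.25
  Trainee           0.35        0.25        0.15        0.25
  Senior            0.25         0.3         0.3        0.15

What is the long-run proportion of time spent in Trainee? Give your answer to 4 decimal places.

0.2495

Let the stationary distribution be π with π = πP and π_1 + π_2 + π_3 + π_4 = 1.
π_1 = 0.3·π_1 + 0.15·π_2 + 0.35·π_3 + 0.25·π_4
π_2 = 0.25·π_1 + 0.3·π_2 + 0.25·π_3 + 0.3·π_4
π_3 = 0.25·π_1 + 0.3·π_2 + 0.15·π_3 + 0.3·π_4
Solving with the normalization constraint gives π = (0.2605, 0.2745, 0.2495, 0.2154).
So the stationary probability of Trainee is 0.2495.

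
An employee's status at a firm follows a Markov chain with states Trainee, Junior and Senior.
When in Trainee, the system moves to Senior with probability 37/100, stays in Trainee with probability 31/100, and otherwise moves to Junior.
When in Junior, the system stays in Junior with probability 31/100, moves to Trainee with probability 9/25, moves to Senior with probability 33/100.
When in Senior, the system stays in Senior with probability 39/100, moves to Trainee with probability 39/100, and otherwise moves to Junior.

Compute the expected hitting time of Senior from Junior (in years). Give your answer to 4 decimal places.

2.9094

Let t(s) be the expected number of years to first reach Senior from state s, with t(Senior) = 0. Conditioning on the first year:
t(Trainee) = 1 + 0.31·t(Trainee) + 0.32·t(Junior)
t(Junior) = 1 + 0.36·t(Trainee) + 0.31·t(Junior)
Solving: t(Trainee) = 2.7986, t(Junior) = 2.9094.
Expected years from Junior to Senior: 2.9094.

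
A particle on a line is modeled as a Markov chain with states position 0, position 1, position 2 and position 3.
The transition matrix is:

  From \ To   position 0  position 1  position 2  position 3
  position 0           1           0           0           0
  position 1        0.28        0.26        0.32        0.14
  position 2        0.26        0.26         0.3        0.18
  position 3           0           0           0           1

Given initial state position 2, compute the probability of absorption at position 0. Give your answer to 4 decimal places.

0.6099

Let h(s) be the probability of absorption at position 0 starting from transient state s. Then h(position 0) = 1 and h(position 3) = 0. By first-step analysis:
h(position 1) = 0.28·1 + 0.26·h(position 1) + 0.32·h(position 2) + 0.14·0
h(position 2) = 0.26·1 + 0.26·h(position 1) + 0.3·h(position 2) + 0.18·0
Solving: h(position 1) = 0.6421, h(position 2) = 0.6099.
Starting from position 2, the probability is 0.6099.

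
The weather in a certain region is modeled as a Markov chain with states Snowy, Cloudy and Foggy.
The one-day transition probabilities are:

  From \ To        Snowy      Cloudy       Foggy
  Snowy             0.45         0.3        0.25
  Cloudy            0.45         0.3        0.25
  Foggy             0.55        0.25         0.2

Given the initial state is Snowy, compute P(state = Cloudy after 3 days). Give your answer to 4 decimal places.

Propagate the distribution vector 3 days from Snowy.
After 0 days: (1.0000, 0.0000, 0.0000)
After 1 day: (0.4500, 0.3000, 0.2500)
After 2 days: (0.4750, 0.2875, 0.2375)
After 3 days: (0.4738, 0.2881, 0.2381)
P(in Cloudy after 3 days) = 0.2881

0.2881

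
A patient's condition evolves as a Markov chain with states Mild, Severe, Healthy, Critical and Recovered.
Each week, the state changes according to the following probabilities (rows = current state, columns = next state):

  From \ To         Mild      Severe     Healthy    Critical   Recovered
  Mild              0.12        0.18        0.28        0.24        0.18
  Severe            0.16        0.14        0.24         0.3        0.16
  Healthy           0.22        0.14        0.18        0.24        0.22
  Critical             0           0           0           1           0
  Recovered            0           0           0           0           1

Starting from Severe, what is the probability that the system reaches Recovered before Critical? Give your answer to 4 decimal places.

0.3911

Let h(s) be the probability of absorption at Recovered starting from transient state s. Then h(Recovered) = 1 and h(Critical) = 0. By first-step analysis:
h(Mild) = 0.12·h(Mild) + 0.18·h(Severe) + 0.28·h(Healthy) + 0.24·0 + 0.18·1
h(Severe) = 0.16·h(Mild) + 0.14·h(Severe) + 0.24·h(Healthy) + 0.3·0 + 0.16·1
h(Healthy) = 0.22·h(Mild) + 0.14·h(Severe) + 0.18·h(Healthy) + 0.24·0 + 0.22·1
Solving: h(Mild) = 0.4277, h(Severe) = 0.3911, h(Healthy) = 0.4498.
Starting from Severe, the probability is 0.3911.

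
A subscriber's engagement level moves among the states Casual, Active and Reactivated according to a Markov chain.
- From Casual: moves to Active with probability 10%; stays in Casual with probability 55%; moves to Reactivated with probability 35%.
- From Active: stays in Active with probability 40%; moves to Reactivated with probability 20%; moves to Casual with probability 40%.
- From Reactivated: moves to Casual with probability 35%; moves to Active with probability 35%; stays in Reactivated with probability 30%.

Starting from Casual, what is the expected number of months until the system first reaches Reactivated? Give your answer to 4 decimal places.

3.0435

Let t(s) be the expected number of months to first reach Reactivated from state s, with t(Reactivated) = 0. Conditioning on the first month:
t(Casual) = 1 + 0.55·t(Casual) + 0.1·t(Active)
t(Active) = 1 + 0.4·t(Casual) + 0.4·t(Active)
Solving: t(Casual) = 3.0435, t(Active) = 3.6957.
Expected months from Casual to Reactivated: 3.0435.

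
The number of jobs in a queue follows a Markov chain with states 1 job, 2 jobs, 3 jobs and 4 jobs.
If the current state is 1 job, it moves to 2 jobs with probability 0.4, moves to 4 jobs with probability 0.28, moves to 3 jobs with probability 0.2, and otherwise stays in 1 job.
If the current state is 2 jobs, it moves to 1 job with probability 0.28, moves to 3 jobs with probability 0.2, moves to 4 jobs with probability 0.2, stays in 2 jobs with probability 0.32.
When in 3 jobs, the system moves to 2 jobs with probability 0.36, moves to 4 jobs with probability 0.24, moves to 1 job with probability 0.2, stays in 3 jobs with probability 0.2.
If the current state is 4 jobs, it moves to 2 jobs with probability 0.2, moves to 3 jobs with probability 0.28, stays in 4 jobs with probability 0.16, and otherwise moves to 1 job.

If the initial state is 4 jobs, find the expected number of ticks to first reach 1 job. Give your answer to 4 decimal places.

3.3326

Let t(s) be the expected number of ticks to first reach 1 job from state s, with t(1 job) = 0. Conditioning on the first tick:
t(2 jobs) = 1 + 0.32·t(2 jobs) + 0.2·t(3 jobs) + 0.2·t(4 jobs)
t(3 jobs) = 1 + 0.36·t(2 jobs) + 0.2·t(3 jobs) + 0.24·t(4 jobs)
t(4 jobs) = 1 + 0.2·t(2 jobs) + 0.28·t(3 jobs) + 0.16·t(4 jobs)
Solving: t(2 jobs) = 3.5872, t(3 jobs) = 3.8640, t(4 jobs) = 3.3326.
Expected ticks from 4 jobs to 1 job: 3.3326.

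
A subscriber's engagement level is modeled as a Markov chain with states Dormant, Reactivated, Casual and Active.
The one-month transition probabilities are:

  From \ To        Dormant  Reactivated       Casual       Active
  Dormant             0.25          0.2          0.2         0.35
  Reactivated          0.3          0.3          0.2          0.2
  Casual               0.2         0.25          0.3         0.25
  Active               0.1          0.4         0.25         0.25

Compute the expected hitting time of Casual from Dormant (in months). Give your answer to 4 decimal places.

Let t(s) be the expected number of months to first reach Casual from state s, with t(Casual) = 0. Conditioning on the first month:
t(Dormant) = 1 + 0.25·t(Dormant) + 0.2·t(Reactivated) + 0.35·t(Active)
t(Reactivated) = 1 + 0.3·t(Dormant) + 0.3·t(Reactivated) + 0.2·t(Active)
t(Active) = 1 + 0.1·t(Dormant) + 0.4·t(Reactivated) + 0.25·t(Active)
Solving: t(Dormant) = 4.6735, t(Reactivated) = 4.7079, t(Active) = 4.4674.
Expected months from Dormant to Casual: 4.6735.

4.6735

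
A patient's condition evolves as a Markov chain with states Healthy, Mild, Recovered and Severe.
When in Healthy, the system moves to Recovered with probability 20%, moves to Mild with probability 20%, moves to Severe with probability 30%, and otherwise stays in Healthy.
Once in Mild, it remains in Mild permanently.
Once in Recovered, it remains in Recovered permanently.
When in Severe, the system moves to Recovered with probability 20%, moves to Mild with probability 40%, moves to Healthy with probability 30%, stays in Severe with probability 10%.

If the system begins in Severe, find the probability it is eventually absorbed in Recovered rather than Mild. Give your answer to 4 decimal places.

0.3704

Let h(s) be the probability of absorption at Recovered starting from transient state s. Then h(Recovered) = 1 and h(Mild) = 0. By first-step analysis:
h(Healthy) = 0.3·h(Healthy) + 0.2·0 + 0.2·1 + 0.3·h(Severe)
h(Severe) = 0.3·h(Healthy) + 0.4·0 + 0.2·1 + 0.1·h(Severe)
Solving: h(Healthy) = 0.4444, h(Severe) = 0.3704.
Starting from Severe, the probability is 0.3704.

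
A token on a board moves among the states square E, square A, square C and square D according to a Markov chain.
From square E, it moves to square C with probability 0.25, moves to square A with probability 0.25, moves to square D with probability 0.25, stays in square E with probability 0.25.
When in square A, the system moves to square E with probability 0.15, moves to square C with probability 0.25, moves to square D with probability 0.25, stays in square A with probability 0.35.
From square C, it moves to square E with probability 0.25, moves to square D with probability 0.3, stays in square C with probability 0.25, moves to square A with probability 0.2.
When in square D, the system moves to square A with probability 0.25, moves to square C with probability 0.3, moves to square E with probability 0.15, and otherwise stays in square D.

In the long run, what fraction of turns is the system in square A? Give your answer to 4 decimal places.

Let the stationary distribution be π with π = πP and π_1 + π_2 + π_3 + π_4 = 1.
π_1 = 0.25·π_1 + 0.15·π_2 + 0.25·π_3 + 0.15·π_4
π_2 = 0.25·π_1 + 0.35·π_2 + 0.2·π_3 + 0.25·π_4
π_3 = 0.25·π_1 + 0.25·π_2 + 0.25·π_3 + 0.3·π_4
Solving with the normalization constraint gives π = (0.1960, 0.2631, 0.2639, 0.2770).
So the stationary probability of square A is 0.2631.

0.2631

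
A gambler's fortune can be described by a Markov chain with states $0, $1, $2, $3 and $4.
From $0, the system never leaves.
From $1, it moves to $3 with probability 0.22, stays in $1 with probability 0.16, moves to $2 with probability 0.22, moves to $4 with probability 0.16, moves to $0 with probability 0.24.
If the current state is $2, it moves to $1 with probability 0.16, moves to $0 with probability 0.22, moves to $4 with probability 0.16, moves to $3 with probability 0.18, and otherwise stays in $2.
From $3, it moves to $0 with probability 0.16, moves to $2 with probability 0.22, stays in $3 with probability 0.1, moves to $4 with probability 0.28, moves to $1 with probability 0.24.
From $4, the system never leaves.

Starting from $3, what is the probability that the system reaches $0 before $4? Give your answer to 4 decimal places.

Let h(s) be the probability of absorption at $0 starting from transient state s. Then h($0) = 1 and h($4) = 0. By first-step analysis:
h($1) = 0.24·1 + 0.16·h($1) + 0.22·h($2) + 0.22·h($3) + 0.16·0
h($2) = 0.22·1 + 0.16·h($1) + 0.28·h($2) + 0.18·h($3) + 0.16·0
h($3) = 0.16·1 + 0.24·h($1) + 0.22·h($2) + 0.1·h($3) + 0.28·0
Solving: h($1) = 0.5468, h($2) = 0.5410, h($3) = 0.4558.
Starting from $3, the probability is 0.4558.

0.4558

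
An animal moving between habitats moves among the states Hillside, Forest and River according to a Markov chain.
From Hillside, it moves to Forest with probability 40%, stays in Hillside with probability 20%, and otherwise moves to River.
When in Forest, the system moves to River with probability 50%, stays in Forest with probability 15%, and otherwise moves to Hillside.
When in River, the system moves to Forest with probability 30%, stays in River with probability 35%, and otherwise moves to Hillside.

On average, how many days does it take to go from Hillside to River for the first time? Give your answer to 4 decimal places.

Let t(s) be the expected number of days to first reach River from state s, with t(River) = 0. Conditioning on the first day:
t(Hillside) = 1 + 0.2·t(Hillside) + 0.4·t(Forest)
t(Forest) = 1 + 0.35·t(Hillside) + 0.15·t(Forest)
Solving: t(Hillside) = 2.3148, t(Forest) = 2.1296.
Expected days from Hillside to River: 2.3148.

2.3148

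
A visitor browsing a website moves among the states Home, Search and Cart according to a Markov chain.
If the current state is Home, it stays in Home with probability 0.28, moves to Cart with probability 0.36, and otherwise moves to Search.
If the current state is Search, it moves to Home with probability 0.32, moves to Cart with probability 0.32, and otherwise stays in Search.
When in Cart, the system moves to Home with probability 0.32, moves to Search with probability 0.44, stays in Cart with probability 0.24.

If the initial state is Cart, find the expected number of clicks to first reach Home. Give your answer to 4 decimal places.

Let t(s) be the expected number of clicks to first reach Home from state s, with t(Home) = 0. Conditioning on the first click:
t(Search) = 1 + 0.36·t(Search) + 0.32·t(Cart)
t(Cart) = 1 + 0.44·t(Search) + 0.24·t(Cart)
Solving: t(Search) = 3.1250, t(Cart) = 3.1250.
Expected clicks from Cart to Home: 3.1250.

3.1250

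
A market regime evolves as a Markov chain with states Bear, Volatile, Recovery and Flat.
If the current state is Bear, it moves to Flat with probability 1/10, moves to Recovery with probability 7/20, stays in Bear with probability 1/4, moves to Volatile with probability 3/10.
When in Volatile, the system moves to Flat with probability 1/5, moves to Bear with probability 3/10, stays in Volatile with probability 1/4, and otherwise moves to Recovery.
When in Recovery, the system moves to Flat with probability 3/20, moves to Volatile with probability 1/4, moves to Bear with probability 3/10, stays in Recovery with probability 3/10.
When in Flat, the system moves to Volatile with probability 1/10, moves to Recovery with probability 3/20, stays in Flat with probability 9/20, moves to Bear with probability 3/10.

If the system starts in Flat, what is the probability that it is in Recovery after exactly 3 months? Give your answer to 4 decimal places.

Propagate the distribution vector 3 months from Flat.
After 0 months: (0.0000, 0.0000, 0.0000, 1.0000)
After 1 month: (0.3000, 0.1000, 0.1500, 0.4500)
After 2 months: (0.2850, 0.1975, 0.2425, 0.2750)
After 3 months: (0.2858, 0.2230, 0.2631, 0.2281)
P(in Recovery after 3 months) = 0.2631

0.2631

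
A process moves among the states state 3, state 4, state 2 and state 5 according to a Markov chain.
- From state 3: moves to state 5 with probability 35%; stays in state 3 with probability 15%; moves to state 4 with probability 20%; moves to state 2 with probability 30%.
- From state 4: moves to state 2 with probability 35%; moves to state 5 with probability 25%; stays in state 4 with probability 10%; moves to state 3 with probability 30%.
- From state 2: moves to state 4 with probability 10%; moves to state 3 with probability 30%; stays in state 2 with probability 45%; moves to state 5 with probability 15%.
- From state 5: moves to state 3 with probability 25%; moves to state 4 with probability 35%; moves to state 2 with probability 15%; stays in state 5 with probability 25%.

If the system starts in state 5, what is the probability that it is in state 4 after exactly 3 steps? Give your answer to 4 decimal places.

Propagate the distribution vector 3 steps from state 5.
After 0 steps: (0.0000, 0.0000, 0.0000, 1.0000)
After 1 step: (0.2500, 0.3500, 0.1500, 0.2500)
After 2 steps: (0.2500, 0.1875, 0.3025, 0.2600)
After 3 steps: (0.2495, 0.1900, 0.3158, 0.2448)
P(in state 4 after 3 steps) = 0.1900

0.1900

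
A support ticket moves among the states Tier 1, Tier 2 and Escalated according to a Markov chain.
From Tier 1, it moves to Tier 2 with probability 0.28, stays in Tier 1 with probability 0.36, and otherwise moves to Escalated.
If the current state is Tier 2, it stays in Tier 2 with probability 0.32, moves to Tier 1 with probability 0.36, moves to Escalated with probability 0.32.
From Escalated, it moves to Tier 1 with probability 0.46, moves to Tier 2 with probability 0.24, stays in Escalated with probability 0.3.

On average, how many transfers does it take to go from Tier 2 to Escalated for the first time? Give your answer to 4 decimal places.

2.9904

Let t(s) be the expected number of transfers to first reach Escalated from state s, with t(Escalated) = 0. Conditioning on the first transfer:
t(Tier 1) = 1 + 0.36·t(Tier 1) + 0.28·t(Tier 2)
t(Tier 2) = 1 + 0.36·t(Tier 1) + 0.32·t(Tier 2)
Solving: t(Tier 1) = 2.8708, t(Tier 2) = 2.9904.
Expected transfers from Tier 2 to Escalated: 2.9904.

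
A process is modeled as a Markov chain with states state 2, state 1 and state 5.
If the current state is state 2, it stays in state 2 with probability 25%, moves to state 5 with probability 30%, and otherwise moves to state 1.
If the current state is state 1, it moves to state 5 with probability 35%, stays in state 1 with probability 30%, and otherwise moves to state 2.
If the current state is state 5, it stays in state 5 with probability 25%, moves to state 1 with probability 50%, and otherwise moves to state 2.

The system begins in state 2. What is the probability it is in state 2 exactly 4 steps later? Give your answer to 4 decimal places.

Propagate the distribution vector 4 steps from state 2.
After 0 steps: (1.0000, 0.0000, 0.0000)
After 1 step: (0.2500, 0.4500, 0.3000)
After 2 steps: (0.2950, 0.3975, 0.3075)
After 3 steps: (0.2898, 0.4058, 0.3045)
After 4 steps: (0.2906, 0.4044, 0.3051)
P(in state 2 after 4 steps) = 0.2906

0.2906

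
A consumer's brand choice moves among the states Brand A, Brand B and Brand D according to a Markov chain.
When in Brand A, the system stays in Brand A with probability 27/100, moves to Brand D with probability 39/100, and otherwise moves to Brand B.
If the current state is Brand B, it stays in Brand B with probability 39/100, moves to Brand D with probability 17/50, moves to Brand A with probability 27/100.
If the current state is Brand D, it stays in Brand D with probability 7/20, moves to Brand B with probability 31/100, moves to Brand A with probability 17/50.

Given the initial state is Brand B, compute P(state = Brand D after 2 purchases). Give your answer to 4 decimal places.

Sum over the intermediate state after 1 purchase:
P = P(Brand B→Brand A)·P(Brand A→Brand D) + P(Brand B→Brand B)·P(Brand B→Brand D) + P(Brand B→Brand D)·P(Brand D→Brand D)
  = 0.27×0.39 + 0.39×0.34 + 0.34×0.35
  = 0.1053 + 0.1326 + 0.1190 = 0.3569

0.3569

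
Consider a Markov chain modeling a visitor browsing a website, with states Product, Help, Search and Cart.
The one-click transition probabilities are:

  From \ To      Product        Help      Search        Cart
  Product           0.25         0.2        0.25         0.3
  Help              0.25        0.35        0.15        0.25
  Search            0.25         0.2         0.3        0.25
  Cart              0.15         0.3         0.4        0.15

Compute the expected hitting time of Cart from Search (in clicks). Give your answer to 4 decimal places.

Let t(s) be the expected number of clicks to first reach Cart from state s, with t(Cart) = 0. Conditioning on the first click:
t(Product) = 1 + 0.25·t(Product) + 0.2·t(Help) + 0.25·t(Search)
t(Help) = 1 + 0.25·t(Product) + 0.35·t(Help) + 0.15·t(Search)
t(Search) = 1 + 0.25·t(Product) + 0.2·t(Help) + 0.3·t(Search)
Solving: t(Product) = 3.6190, t(Help) = 3.8095, t(Search) = 3.8095.
Expected clicks from Search to Cart: 3.8095.

3.8095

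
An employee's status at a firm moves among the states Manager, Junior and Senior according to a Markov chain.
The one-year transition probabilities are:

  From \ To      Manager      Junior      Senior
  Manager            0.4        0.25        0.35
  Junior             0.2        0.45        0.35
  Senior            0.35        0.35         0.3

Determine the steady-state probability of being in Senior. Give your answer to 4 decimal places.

Let the stationary distribution be π with π = πP and π_1 + π_2 + π_3 = 1.
π_1 = 0.4·π_1 + 0.2·π_2 + 0.35·π_3
π_2 = 0.25·π_1 + 0.45·π_2 + 0.35·π_3
Solving with the normalization constraint gives π = (0.3125, 0.3542, 0.3333).
So the stationary probability of Senior is 0.3333.

0.3333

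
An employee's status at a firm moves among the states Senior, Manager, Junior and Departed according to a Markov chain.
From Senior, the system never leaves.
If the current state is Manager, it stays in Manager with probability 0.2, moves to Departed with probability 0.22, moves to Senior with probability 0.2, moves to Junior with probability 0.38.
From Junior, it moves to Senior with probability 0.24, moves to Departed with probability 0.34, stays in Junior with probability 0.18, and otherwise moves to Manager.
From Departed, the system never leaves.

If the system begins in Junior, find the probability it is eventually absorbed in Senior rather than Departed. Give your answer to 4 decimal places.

0.4249

Let h(s) be the probability of absorption at Senior starting from transient state s. Then h(Senior) = 1 and h(Departed) = 0. By first-step analysis:
h(Manager) = 0.2·1 + 0.2·h(Manager) + 0.38·h(Junior) + 0.22·0
h(Junior) = 0.24·1 + 0.24·h(Manager) + 0.18·h(Junior) + 0.34·0
Solving: h(Manager) = 0.4518, h(Junior) = 0.4249.
Starting from Junior, the probability is 0.4249.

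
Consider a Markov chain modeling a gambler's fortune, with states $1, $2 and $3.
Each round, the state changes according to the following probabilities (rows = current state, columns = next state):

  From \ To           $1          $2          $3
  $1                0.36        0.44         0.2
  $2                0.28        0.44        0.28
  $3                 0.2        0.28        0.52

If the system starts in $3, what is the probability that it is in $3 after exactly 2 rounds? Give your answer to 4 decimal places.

Sum over the intermediate state after 1 round:
P = P($3→$1)·P($1→$3) + P($3→$2)·P($2→$3) + P($3→$3)·P($3→$3)
  = 0.2×0.2 + 0.28×0.28 + 0.52×0.52
  = 0.0400 + 0.0784 + 0.2704 = 0.3888

0.3888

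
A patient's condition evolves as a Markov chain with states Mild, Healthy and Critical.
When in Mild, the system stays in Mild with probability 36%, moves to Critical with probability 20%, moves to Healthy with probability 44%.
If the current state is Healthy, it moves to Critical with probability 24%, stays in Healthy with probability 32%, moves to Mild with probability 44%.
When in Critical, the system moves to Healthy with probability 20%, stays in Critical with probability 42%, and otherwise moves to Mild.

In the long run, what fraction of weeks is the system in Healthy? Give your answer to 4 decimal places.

0.3342

Let the stationary distribution be π with π = πP and π_1 + π_2 + π_3 = 1.
π_1 = 0.36·π_1 + 0.44·π_2 + 0.38·π_3
π_2 = 0.44·π_1 + 0.32·π_2 + 0.2·π_3
Solving with the normalization constraint gives π = (0.3922, 0.3342, 0.2736).
So the stationary probability of Healthy is 0.3342.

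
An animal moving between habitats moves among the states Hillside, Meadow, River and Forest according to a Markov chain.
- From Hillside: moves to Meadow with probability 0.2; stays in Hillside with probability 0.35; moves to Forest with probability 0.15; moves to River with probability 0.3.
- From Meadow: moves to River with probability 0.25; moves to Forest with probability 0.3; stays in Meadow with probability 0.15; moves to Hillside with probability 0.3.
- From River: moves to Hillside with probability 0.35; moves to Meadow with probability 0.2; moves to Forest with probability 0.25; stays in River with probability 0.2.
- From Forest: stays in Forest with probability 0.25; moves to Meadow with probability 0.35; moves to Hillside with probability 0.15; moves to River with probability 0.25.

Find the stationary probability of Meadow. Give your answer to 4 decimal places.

Let the stationary distribution be π with π = πP and π_1 + π_2 + π_3 + π_4 = 1.
π_1 = 0.35·π_1 + 0.3·π_2 + 0.35·π_3 + 0.15·π_4
π_2 = 0.2·π_1 + 0.15·π_2 + 0.2·π_3 + 0.35·π_4
π_3 = 0.3·π_1 + 0.25·π_2 + 0.2·π_3 + 0.25·π_4
Solving with the normalization constraint gives π = (0.2924, 0.2236, 0.2520, 0.2319).
So the stationary probability of Meadow is 0.2236.

0.2236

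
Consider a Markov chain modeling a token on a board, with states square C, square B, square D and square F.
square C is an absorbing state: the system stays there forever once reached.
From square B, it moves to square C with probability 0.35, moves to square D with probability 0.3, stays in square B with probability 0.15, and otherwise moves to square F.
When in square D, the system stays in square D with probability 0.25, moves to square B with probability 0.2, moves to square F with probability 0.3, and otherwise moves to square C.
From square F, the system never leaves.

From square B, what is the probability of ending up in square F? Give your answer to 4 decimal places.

Let h(s) be the probability of absorption at square F starting from transient state s. Then h(square F) = 1 and h(square C) = 0. By first-step analysis:
h(square B) = 0.35·0 + 0.15·h(square B) + 0.3·h(square D) + 0.2·1
h(square D) = 0.25·0 + 0.2·h(square B) + 0.25·h(square D) + 0.3·1
Solving: h(square B) = 0.4156, h(square D) = 0.5108.
Starting from square B, the probability is 0.4156.

0.4156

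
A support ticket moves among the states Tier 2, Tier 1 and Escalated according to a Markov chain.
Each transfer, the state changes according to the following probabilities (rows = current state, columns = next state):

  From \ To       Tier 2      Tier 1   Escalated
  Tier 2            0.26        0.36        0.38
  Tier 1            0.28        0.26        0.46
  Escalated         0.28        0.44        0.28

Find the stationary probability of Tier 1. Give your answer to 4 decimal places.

Let the stationary distribution be π with π = πP and π_1 + π_2 + π_3 = 1.
π_1 = 0.26·π_1 + 0.28·π_2 + 0.28·π_3
π_2 = 0.36·π_1 + 0.26·π_2 + 0.44·π_3
Solving with the normalization constraint gives π = (0.2745, 0.3543, 0.3712).
So the stationary probability of Tier 1 is 0.3543.

0.3543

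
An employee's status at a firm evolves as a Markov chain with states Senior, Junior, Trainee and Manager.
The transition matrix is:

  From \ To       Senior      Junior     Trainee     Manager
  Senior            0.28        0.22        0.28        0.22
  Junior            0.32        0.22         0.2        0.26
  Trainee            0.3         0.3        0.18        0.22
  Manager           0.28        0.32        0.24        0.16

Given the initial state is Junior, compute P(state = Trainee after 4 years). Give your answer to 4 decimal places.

0.2278

Propagate the distribution vector 4 years from Junior.
After 0 years: (0.0000, 1.0000, 0.0000, 0.0000)
After 1 year: (0.3200, 0.2200, 0.2000, 0.2600)
After 2 years: (0.2928, 0.2620, 0.2320, 0.2132)
After 3 years: (0.2951, 0.2599, 0.2273, 0.2177)
After 4 years: (0.2949, 0.2600, 0.2278, 0.2173)
P(in Trainee after 4 years) = 0.2278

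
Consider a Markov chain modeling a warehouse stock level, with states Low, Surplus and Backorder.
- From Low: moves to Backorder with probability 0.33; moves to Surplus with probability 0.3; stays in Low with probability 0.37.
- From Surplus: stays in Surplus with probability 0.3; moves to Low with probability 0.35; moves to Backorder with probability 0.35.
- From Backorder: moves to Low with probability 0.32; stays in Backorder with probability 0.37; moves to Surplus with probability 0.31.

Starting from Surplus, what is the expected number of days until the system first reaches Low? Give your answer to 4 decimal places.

2.9474

Let t(s) be the expected number of days to first reach Low from state s, with t(Low) = 0. Conditioning on the first day:
t(Surplus) = 1 + 0.3·t(Surplus) + 0.35·t(Backorder)
t(Backorder) = 1 + 0.31·t(Surplus) + 0.37·t(Backorder)
Solving: t(Surplus) = 2.9474, t(Backorder) = 3.0376.
Expected days from Surplus to Low: 2.9474.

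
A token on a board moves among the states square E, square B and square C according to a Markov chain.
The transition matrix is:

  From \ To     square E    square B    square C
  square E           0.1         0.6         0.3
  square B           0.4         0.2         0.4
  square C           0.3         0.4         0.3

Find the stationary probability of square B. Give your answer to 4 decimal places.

Let the stationary distribution be π with π = πP and π_1 + π_2 + π_3 = 1.
π_1 = 0.1·π_1 + 0.4·π_2 + 0.3·π_3
π_2 = 0.6·π_1 + 0.2·π_2 + 0.4·π_3
Solving with the normalization constraint gives π = (0.2817, 0.3803, 0.3380).
So the stationary probability of square B is 0.3803.

0.3803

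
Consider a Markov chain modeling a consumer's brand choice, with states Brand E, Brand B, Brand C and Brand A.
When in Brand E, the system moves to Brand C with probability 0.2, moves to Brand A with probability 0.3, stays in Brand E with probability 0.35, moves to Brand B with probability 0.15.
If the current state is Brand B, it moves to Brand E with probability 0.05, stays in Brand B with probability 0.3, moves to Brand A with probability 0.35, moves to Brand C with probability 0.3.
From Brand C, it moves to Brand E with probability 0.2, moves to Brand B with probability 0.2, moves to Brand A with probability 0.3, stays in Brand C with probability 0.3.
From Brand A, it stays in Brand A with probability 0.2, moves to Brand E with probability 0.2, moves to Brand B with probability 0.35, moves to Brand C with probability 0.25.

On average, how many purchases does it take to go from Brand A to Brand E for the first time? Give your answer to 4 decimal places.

Let t(s) be the expected number of purchases to first reach Brand E from state s, with t(Brand E) = 0. Conditioning on the first purchase:
t(Brand B) = 1 + 0.3·t(Brand B) + 0.3·t(Brand C) + 0.35·t(Brand A)
t(Brand C) = 1 + 0.2·t(Brand B) + 0.3·t(Brand C) + 0.3·t(Brand A)
t(Brand A) = 1 + 0.35·t(Brand B) + 0.25·t(Brand C) + 0.2·t(Brand A)
Solving: t(Brand B) = 7.3206, t(Brand C) = 6.2679, t(Brand A) = 6.4115.
Expected purchases from Brand A to Brand E: 6.4115.

6.4115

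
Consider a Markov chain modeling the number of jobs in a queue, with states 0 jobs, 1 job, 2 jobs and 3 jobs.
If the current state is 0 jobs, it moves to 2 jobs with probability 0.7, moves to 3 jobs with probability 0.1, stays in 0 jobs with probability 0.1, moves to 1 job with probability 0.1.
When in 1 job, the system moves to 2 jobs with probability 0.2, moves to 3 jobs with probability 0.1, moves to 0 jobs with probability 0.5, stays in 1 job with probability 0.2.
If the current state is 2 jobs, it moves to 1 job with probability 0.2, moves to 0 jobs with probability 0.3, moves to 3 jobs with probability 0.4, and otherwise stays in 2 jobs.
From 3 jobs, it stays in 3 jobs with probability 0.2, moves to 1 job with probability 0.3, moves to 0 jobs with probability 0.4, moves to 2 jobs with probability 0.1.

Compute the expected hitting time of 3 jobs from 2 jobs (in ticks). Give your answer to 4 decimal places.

Let t(s) be the expected number of ticks to first reach 3 jobs from state s, with t(3 jobs) = 0. Conditioning on the first tick:
t(0 jobs) = 1 + 0.1·t(0 jobs) + 0.1·t(1 job) + 0.7·t(2 jobs)
t(1 job) = 1 + 0.5·t(0 jobs) + 0.2·t(1 job) + 0.2·t(2 jobs)
t(2 jobs) = 1 + 0.3·t(0 jobs) + 0.2·t(1 job) + 0.1·t(2 jobs)
Solving: t(0 jobs) = 4.6130, t(1 job) = 5.0774, t(2 jobs) = 3.7771.
Expected ticks from 2 jobs to 3 jobs: 3.7771.

3.7771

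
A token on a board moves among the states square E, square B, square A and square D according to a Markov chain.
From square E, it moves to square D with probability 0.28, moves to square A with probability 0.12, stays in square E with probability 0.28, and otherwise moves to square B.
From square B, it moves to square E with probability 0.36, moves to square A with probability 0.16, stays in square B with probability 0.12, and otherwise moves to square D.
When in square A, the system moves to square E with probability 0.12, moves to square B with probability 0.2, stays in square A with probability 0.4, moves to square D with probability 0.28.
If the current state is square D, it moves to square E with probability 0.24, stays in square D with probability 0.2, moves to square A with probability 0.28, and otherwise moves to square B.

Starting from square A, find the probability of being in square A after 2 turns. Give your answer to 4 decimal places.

0.2848

Propagate the distribution vector 2 turns from square A.
After 0 turns: (0.0000, 0.0000, 1.0000, 0.0000)
After 1 turn: (0.1200, 0.2000, 0.4000, 0.2800)
After 2 turns: (0.2208, 0.2208, 0.2848, 0.2736)
P(in square A after 2 turns) = 0.2848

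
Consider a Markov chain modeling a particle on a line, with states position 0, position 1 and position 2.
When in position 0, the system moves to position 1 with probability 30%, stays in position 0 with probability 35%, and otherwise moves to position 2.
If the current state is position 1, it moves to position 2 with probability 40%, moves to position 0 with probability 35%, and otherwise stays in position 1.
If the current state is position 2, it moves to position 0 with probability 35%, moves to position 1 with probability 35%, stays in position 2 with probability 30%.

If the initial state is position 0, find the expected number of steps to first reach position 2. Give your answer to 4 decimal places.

2.7451

Let t(s) be the expected number of steps to first reach position 2 from state s, with t(position 2) = 0. Conditioning on the first step:
t(position 0) = 1 + 0.35·t(position 0) + 0.3·t(position 1)
t(position 1) = 1 + 0.35·t(position 0) + 0.25·t(position 1)
Solving: t(position 0) = 2.7451, t(position 1) = 2.6144.
Expected steps from position 0 to position 2: 2.7451.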